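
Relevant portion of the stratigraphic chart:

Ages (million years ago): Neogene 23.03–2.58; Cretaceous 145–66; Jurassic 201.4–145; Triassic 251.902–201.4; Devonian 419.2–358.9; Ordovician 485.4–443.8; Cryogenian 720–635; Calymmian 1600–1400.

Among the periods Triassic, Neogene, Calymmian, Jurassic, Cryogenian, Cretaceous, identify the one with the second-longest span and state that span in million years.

Start − end for each: Triassic 251.902 − 201.4 = 50.502; Neogene 23.03 − 2.58 = 20.45; Calymmian 1600 − 1400 = 200; Jurassic 201.4 − 145 = 56.4; Cryogenian 720 − 635 = 85; Cretaceous 145 − 66 = 79.
Ranking these from longest: Calymmian > Cryogenian > Cretaceous > Jurassic > Triassic > Neogene.
Position 2 in that ranking is Cryogenian, which lasted 85 Myr.

Cryogenian, 85 million years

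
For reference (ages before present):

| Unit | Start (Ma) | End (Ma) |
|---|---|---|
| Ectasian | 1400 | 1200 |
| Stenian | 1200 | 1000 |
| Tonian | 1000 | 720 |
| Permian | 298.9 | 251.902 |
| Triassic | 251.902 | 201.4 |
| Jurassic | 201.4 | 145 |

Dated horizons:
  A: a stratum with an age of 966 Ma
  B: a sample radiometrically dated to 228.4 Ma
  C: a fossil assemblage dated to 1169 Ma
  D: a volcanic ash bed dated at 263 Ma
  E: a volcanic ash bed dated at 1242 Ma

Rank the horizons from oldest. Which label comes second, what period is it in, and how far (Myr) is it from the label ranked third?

Sorted oldest-first by Ma: E (1242), C (1169), A (966), D (263), B (228.4).
The second oldest is C at 1169 Ma, which lies in 1200–1000 Ma: the Stenian.
The third oldest is A at 966 Ma; separation = |1169 − 966| = 203 Myr.

C, in the Stenian; 203 million years to A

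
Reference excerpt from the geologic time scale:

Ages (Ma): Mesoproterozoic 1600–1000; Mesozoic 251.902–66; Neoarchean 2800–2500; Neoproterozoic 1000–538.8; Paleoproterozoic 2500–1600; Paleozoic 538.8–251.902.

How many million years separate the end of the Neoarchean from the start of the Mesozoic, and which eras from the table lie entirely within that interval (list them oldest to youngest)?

2248.098 million years; Paleoproterozoic, Mesoproterozoic, Neoproterozoic, Paleozoic

The Neoarchean closes at 2500 Ma and the Mesozoic opens at 251.902 Ma, so the interval is 2500 − 251.902 = 2248.098 Myr.
An era fits inside if it starts at or after 2500 Ma and ends at or before 251.902 Ma; oldest first that gives Paleoproterozoic, Mesoproterozoic, Neoproterozoic, Paleozoic.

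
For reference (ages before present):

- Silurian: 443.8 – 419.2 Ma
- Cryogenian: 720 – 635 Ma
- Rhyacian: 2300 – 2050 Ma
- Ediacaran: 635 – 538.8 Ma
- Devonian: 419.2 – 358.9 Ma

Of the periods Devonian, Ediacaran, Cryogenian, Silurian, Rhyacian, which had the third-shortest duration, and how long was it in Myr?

Cryogenian, 85 million years

Durations: Devonian 60.3; Ediacaran 96.2; Cryogenian 85; Silurian 24.6; Rhyacian 250 Myr.
Sorted shortest-first: Silurian (24.6), Devonian (60.3), Cryogenian (85), Ediacaran (96.2), Rhyacian (250).
The third shortest is Cryogenian at 85 Myr.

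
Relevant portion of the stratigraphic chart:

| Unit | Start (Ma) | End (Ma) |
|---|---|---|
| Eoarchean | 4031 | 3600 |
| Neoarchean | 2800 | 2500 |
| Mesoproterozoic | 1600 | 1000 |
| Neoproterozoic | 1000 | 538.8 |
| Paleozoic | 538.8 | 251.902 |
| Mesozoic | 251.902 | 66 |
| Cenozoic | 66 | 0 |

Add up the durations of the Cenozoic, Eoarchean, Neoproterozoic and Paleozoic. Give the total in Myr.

Each duration: Cenozoic = 66; Eoarchean = 431; Neoproterozoic = 461.2; Paleozoic = 286.898.
Sum: 66 + 431 + 461.2 + 286.898 = 1245.098 Myr.

1245.098 million years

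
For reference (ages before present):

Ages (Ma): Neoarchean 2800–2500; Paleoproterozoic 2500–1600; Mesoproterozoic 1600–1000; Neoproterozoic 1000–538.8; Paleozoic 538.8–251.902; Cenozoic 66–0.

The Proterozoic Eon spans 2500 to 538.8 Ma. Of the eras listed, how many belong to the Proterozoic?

3

Eras inside 2500–538.8 Ma: Paleoproterozoic, Mesoproterozoic, Neoproterozoic — 3 in total.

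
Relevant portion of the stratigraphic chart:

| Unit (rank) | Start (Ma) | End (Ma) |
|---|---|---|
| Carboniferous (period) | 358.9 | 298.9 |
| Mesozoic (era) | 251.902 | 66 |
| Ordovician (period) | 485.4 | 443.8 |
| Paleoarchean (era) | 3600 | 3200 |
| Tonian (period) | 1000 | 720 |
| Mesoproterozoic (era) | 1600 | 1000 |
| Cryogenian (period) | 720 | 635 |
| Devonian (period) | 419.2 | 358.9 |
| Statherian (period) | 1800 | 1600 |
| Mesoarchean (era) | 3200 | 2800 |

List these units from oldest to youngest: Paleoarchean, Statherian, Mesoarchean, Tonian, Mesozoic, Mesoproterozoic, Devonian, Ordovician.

The oldest of these is Paleoarchean (starts 3600 Ma) and the youngest is Mesozoic (ends 66 Ma).
In between, by decreasing start age: Mesoarchean (3200), Statherian (1800), Mesoproterozoic (1600), Tonian (1000), Ordovician (485.4), Devonian (419.2).

Paleoarchean → Mesoarchean → Statherian → Mesoproterozoic → Tonian → Ordovician → Devonian → Mesozoic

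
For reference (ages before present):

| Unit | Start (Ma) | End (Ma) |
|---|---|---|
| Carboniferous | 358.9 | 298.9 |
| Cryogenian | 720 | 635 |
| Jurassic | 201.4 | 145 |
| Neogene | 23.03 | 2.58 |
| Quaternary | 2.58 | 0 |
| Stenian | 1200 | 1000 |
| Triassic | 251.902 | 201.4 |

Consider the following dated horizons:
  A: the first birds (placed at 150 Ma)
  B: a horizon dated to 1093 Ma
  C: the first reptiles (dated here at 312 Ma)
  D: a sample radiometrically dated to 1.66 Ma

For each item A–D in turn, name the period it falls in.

Match each age against the start–end ranges in the excerpt: A = 150 Ma → Jurassic (201.4–145); B = 1093 Ma → Stenian (1200–1000); C = 312 Ma → Carboniferous (358.9–298.9); D = 1.66 Ma → Quaternary (2.58–0).

A — Jurassic; B — Stenian; C — Carboniferous; D — Quaternary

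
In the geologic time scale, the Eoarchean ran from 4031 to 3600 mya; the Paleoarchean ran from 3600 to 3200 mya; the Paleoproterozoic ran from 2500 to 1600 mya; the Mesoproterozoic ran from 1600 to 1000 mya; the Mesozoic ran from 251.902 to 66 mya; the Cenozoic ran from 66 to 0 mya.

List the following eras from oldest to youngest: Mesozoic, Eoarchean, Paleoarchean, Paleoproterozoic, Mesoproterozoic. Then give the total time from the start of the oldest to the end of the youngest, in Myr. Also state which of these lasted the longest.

Start ages (Ma): Eoarchean 4031, Paleoarchean 3600, Paleoproterozoic 2500, Mesoproterozoic 1600, Mesozoic 251.902.
Ordered oldest to youngest: Eoarchean, Paleoarchean, Paleoproterozoic, Mesoproterozoic, Mesozoic.
Span = 4031 − 66 = 3965 Myr.
Durations: Paleoproterozoic 900, Mesozoic 185.902, Paleoarchean 400, Mesoproterozoic 600, Eoarchean 431 → longest is Paleoproterozoic (900 Myr).

Eoarchean, Paleoarchean, Paleoproterozoic, Mesoproterozoic, Mesozoic; total span 3965 Myr; longest is Paleoproterozoic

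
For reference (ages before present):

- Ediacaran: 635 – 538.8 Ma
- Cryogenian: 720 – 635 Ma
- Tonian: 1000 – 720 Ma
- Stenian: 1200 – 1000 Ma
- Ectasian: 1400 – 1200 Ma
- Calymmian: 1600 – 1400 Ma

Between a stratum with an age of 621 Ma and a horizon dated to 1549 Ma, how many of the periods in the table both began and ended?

4

1549 Ma sits inside the Calymmian (1600–1400) and 621 Ma inside the Ediacaran (635–538.8); neither of those is wholly between the two dates.
The listed periods lying completely between them are Ectasian, Stenian, Tonian, Cryogenian — 4 in all.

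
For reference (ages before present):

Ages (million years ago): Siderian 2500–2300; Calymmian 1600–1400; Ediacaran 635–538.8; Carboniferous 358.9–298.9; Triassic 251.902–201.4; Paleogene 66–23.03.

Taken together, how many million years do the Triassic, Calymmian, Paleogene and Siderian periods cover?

Each duration: Triassic = 50.502; Calymmian = 200; Paleogene = 42.97; Siderian = 200.
Sum: 50.502 + 200 + 42.97 + 200 = 493.472 Myr.

493.472 million years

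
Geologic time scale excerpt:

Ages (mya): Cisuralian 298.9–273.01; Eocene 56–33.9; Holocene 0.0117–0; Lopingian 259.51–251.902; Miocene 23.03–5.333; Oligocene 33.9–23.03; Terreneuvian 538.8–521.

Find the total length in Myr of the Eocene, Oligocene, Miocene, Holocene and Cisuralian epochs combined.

Duration is start − end for each: (56 − 33.9) + (33.9 − 23.03) + (23.03 − 5.333) + (0.0117 − 0) + (298.9 − 273.01).
That is 22.1 + 10.87 + 17.697 + 0.0117 + 25.89, which totals 76.5687 million years.

76.5687 million years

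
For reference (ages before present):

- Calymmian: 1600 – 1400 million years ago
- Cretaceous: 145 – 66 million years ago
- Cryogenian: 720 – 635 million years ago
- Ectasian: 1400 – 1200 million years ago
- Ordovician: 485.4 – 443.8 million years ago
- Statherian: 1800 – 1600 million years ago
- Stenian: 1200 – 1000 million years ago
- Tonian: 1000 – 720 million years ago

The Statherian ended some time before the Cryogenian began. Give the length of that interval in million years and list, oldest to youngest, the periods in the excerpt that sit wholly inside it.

880 million years; Calymmian, Ectasian, Stenian, Tonian

The Statherian closes at 1600 Ma and the Cryogenian opens at 720 Ma, so the interval is 1600 − 720 = 880 Myr.
A period fits inside if it starts at or after 1600 Ma and ends at or before 720 Ma; oldest first that gives Calymmian, Ectasian, Stenian, Tonian.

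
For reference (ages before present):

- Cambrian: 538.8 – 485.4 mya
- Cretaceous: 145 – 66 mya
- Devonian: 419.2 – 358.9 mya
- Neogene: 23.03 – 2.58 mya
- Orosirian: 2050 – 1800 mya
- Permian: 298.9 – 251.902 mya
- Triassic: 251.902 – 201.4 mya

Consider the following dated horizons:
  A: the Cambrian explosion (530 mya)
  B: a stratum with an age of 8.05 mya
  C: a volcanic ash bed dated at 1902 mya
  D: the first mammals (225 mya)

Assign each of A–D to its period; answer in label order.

A: 530 Ma lies in 538.8–485.4 Ma, so Cambrian.
B: 8.05 Ma lies in 23.03–2.58 Ma, so Neogene.
C: 1902 Ma lies in 2050–1800 Ma, so Orosirian.
D: 225 Ma lies in 251.902–201.4 Ma, so Triassic.

A — Cambrian; B — Neogene; C — Orosirian; D — Triassic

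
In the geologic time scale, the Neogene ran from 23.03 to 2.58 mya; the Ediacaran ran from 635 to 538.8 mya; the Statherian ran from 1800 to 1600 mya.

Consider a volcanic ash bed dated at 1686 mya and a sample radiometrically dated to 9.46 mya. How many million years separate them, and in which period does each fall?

Elapsed time: 1686 − 9.46 = 1676.54 Myr.
1686 Ma lies within 1800–1600 Ma: Statherian.
9.46 Ma lies within 23.03–2.58 Ma: Neogene.

1676.54 million years apart; the first in the Statherian, the second in the Neogene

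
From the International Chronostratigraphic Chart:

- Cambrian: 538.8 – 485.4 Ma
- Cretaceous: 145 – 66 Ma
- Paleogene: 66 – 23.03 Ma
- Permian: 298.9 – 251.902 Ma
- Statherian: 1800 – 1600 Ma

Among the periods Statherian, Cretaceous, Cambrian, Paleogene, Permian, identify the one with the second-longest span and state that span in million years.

Durations: Statherian 200; Cretaceous 79; Cambrian 53.4; Paleogene 42.97; Permian 46.998 Myr.
Sorted longest-first: Statherian (200), Cretaceous (79), Cambrian (53.4), Permian (46.998), Paleogene (42.97).
The second longest is Cretaceous at 79 Myr.

Cretaceous, 79 million years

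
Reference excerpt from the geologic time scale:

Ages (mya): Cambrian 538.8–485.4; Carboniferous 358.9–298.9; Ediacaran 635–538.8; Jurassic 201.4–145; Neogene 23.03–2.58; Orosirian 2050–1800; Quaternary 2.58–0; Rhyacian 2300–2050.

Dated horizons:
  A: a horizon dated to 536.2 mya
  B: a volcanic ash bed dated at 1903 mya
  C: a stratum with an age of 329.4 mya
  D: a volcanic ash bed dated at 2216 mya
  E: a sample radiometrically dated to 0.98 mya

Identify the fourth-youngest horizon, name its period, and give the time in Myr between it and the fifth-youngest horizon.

B, in the Orosirian; 313 million years to D

Smaller Ma means younger, so youngest first: E 0.98 < C 329.4 < A 536.2 < B 1903 < D 2216.
Counting 4 along gives B (1903 Ma); the excerpt puts that inside the Orosirian, 2050–1800 Ma.
Next in line is D (2216 Ma), and 2216 − 1903 = 313 Myr.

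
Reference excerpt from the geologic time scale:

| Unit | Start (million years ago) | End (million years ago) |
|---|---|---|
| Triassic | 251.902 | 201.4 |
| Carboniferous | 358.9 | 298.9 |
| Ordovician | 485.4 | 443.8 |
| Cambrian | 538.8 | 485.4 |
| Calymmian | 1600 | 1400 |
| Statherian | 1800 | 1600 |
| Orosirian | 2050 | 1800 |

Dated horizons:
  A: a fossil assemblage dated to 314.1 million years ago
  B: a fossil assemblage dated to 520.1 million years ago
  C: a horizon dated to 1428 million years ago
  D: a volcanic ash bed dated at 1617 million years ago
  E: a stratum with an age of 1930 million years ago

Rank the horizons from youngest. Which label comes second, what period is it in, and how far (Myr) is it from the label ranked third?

B, in the Cambrian; 907.9 million years to C

Smaller Ma means younger, so youngest first: A 314.1 < B 520.1 < C 1428 < D 1617 < E 1930.
Counting 2 along gives B (520.1 Ma); the excerpt puts that inside the Cambrian, 538.8–485.4 Ma.
Next in line is C (1428 Ma), and 1428 − 520.1 = 907.9 Myr.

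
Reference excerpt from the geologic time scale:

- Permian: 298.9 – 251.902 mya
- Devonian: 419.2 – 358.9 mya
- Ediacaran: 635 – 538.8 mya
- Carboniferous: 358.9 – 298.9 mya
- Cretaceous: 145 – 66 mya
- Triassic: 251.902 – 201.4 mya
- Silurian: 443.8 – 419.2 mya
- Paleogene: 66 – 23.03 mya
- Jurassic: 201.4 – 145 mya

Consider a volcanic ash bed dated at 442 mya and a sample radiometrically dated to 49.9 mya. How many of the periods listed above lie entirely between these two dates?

The older date is 442 Ma and the younger is 49.9 Ma.
Periods with start < 442 and end > 49.9 Ma: Devonian (419.2–358.9), Carboniferous (358.9–298.9), Permian (298.9–251.902), Triassic (251.902–201.4), Jurassic (201.4–145), Cretaceous (145–66).
That is 6 complete periods.

6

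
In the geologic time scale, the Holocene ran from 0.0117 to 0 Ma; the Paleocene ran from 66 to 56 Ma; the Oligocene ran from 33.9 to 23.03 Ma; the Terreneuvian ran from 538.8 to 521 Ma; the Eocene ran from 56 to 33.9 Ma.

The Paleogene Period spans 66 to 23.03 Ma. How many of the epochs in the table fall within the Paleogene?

Epochs inside 66–23.03 Ma: Paleocene, Eocene, Oligocene — 3 in total.

3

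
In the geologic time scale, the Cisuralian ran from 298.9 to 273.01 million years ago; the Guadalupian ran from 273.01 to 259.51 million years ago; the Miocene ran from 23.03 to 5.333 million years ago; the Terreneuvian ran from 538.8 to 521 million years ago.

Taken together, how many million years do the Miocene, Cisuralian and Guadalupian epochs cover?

57.087 million years

Each duration: Miocene = 17.697; Cisuralian = 25.89; Guadalupian = 13.5.
Sum: 17.697 + 25.89 + 13.5 = 57.087 Myr.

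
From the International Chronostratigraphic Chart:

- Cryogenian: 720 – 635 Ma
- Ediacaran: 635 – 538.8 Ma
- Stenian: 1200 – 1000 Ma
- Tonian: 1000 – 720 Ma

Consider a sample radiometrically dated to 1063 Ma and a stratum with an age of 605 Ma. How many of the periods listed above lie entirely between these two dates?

2

The older date is 1063 Ma and the younger is 605 Ma.
Periods with start < 1063 and end > 605 Ma: Tonian (1000–720), Cryogenian (720–635).
That is 2 complete periods.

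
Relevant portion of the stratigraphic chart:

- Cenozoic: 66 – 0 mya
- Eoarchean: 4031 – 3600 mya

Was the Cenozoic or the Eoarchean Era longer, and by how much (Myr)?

Cenozoic: 66 − 0 = 66 Myr.
Eoarchean: 4031 − 3600 = 431 Myr.
Difference: 431 − 66 = 365 Myr, so the Eoarchean was longer.

Eoarchean, by 365 million years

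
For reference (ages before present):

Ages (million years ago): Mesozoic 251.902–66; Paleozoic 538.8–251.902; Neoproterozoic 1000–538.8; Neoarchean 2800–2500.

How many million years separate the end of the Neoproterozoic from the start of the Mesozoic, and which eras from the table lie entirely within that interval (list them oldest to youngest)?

286.898 million years; Paleozoic

The Neoproterozoic closes at 538.8 Ma and the Mesozoic opens at 251.902 Ma, so the interval is 538.8 − 251.902 = 286.898 Myr.
An era fits inside if it starts at or after 538.8 Ma and ends at or before 251.902 Ma; oldest first that gives Paleozoic.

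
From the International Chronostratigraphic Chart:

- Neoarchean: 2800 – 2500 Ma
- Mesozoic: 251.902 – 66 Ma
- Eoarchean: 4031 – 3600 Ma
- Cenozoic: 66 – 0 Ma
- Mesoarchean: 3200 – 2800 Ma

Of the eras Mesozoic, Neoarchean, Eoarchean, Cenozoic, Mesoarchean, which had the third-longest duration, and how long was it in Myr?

Durations: Mesozoic 185.902; Neoarchean 300; Eoarchean 431; Cenozoic 66; Mesoarchean 400 Myr.
Sorted longest-first: Eoarchean (431), Mesoarchean (400), Neoarchean (300), Mesozoic (185.902), Cenozoic (66).
The third longest is Neoarchean at 300 Myr.

Neoarchean, 300 million years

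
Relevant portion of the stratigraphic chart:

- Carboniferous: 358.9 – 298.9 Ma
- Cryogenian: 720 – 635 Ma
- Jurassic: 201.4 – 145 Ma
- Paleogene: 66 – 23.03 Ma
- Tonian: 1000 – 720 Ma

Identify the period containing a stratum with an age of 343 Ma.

Carboniferous

343 Ma lies between 358.9 and 298.9 Ma, so it falls in the Carboniferous.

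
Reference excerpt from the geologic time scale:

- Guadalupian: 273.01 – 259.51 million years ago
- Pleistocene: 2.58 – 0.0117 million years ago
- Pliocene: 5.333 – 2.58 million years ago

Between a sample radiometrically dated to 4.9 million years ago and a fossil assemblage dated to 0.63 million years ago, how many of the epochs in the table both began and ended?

Checking each listed span, none has both start < 4.9 Ma and end > 0.63 Ma — every epoch straddles one of the two dates or lies outside them — so the count is 0.

0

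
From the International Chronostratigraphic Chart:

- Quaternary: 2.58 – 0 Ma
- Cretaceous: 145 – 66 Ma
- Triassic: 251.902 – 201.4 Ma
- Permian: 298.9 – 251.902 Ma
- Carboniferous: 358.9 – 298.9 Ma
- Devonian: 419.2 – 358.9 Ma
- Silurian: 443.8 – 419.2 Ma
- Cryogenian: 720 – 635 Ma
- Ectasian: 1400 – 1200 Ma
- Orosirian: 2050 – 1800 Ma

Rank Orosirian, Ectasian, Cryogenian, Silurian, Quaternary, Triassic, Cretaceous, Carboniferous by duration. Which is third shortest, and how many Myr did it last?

Triassic, 50.502 million years

Durations: Orosirian 250; Ectasian 200; Cryogenian 85; Silurian 24.6; Quaternary 2.58; Triassic 50.502; Cretaceous 79; Carboniferous 60 Myr.
Sorted shortest-first: Quaternary (2.58), Silurian (24.6), Triassic (50.502), Carboniferous (60), Cretaceous (79), Cryogenian (85), Ectasian (200), Orosirian (250).
The third shortest is Triassic at 50.502 Myr.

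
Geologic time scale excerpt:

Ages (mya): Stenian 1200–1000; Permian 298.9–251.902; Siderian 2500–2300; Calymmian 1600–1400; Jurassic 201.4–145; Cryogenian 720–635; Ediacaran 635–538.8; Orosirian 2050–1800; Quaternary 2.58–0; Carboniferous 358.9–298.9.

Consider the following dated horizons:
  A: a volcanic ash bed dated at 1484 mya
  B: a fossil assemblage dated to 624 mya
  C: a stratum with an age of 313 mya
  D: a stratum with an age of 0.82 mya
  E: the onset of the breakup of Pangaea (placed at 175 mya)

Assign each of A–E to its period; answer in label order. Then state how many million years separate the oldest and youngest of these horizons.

A — Calymmian; B — Ediacaran; C — Carboniferous; D — Quaternary; E — Jurassic; span 1483.18 million years

A: 1484 Ma lies in 1600–1400 Ma, so Calymmian.
B: 624 Ma lies in 635–538.8 Ma, so Ediacaran.
C: 313 Ma lies in 358.9–298.9 Ma, so Carboniferous.
D: 0.82 Ma lies in 2.58–0 Ma, so Quaternary.
E: 175 Ma lies in 201.4–145 Ma, so Jurassic.
Oldest = 1484 Ma, youngest = 0.82 Ma → span 1483.18 Myr.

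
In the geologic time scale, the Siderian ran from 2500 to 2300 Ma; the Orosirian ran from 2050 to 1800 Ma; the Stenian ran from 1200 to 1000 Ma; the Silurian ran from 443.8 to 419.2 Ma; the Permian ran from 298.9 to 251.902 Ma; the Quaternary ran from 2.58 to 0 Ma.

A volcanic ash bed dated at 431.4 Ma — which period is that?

Silurian

431.4 Ma lies between 443.8 and 419.2 Ma, so it falls in the Silurian.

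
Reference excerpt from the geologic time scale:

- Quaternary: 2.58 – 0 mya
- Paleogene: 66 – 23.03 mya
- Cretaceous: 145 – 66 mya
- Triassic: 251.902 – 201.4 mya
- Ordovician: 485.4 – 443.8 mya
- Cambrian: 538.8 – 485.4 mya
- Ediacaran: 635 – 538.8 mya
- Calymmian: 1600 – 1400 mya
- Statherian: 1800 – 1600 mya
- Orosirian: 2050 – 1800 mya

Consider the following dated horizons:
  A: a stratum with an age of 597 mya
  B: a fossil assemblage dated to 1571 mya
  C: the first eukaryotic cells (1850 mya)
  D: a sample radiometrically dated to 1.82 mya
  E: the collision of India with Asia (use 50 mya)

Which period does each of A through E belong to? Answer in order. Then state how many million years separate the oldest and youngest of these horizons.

A — Ediacaran; B — Calymmian; C — Orosirian; D — Quaternary; E — Paleogene; span 1848.18 million years

A: 597 Ma lies in 635–538.8 Ma, so Ediacaran.
B: 1571 Ma lies in 1600–1400 Ma, so Calymmian.
C: 1850 Ma lies in 2050–1800 Ma, so Orosirian.
D: 1.82 Ma lies in 2.58–0 Ma, so Quaternary.
E: 50 Ma lies in 66–23.03 Ma, so Paleogene.
Oldest = 1850 Ma, youngest = 1.82 Ma → span 1848.18 Myr.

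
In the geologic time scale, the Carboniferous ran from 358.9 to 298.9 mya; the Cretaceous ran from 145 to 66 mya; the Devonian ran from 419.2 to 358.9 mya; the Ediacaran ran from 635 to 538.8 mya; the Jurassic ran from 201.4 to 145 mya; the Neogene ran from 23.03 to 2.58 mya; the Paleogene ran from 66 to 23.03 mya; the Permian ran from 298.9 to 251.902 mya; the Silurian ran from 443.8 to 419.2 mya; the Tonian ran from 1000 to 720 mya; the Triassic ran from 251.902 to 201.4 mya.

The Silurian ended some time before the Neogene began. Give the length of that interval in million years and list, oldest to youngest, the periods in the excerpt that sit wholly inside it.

396.17 million years; Devonian, Carboniferous, Permian, Triassic, Jurassic, Cretaceous, Paleogene

End of Silurian = 419.2 Ma; start of Neogene = 23.03 Ma.
Gap = 419.2 − 23.03 = 396.17 Myr.
Periods wholly inside 419.2–23.03 Ma: Devonian (419.2–358.9), Carboniferous (358.9–298.9), Permian (298.9–251.902), Triassic (251.902–201.4), Jurassic (201.4–145), Cretaceous (145–66), Paleogene (66–23.03).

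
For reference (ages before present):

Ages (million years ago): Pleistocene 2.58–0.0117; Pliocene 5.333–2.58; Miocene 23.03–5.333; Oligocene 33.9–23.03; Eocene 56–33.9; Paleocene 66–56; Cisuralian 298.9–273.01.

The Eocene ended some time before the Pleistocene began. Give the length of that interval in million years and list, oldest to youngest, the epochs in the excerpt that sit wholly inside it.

31.32 million years; Oligocene, Miocene, Pliocene

The Eocene closes at 33.9 Ma and the Pleistocene opens at 2.58 Ma, so the interval is 33.9 − 2.58 = 31.32 Myr.
An epoch fits inside if it starts at or after 33.9 Ma and ends at or before 2.58 Ma; oldest first that gives Oligocene, Miocene, Pliocene.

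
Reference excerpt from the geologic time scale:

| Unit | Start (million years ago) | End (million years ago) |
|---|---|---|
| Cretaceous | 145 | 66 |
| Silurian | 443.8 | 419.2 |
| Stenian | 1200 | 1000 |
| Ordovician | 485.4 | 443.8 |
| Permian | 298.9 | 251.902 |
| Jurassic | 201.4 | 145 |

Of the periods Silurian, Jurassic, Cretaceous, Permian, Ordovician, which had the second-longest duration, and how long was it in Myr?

Jurassic, 56.4 million years

Durations: Silurian 24.6; Jurassic 56.4; Cretaceous 79; Permian 46.998; Ordovician 41.6 Myr.
Sorted longest-first: Cretaceous (79), Jurassic (56.4), Permian (46.998), Ordovician (41.6), Silurian (24.6).
The second longest is Jurassic at 56.4 Myr.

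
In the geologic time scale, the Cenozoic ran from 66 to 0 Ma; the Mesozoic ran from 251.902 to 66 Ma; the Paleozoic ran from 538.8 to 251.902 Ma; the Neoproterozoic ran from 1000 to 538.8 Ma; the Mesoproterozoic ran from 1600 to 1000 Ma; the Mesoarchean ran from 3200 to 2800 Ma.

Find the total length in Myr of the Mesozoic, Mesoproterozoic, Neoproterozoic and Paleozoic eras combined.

Each duration: Mesozoic = 185.902; Mesoproterozoic = 600; Neoproterozoic = 461.2; Paleozoic = 286.898.
Sum: 185.902 + 600 + 461.2 + 286.898 = 1534 Myr.

1534 million years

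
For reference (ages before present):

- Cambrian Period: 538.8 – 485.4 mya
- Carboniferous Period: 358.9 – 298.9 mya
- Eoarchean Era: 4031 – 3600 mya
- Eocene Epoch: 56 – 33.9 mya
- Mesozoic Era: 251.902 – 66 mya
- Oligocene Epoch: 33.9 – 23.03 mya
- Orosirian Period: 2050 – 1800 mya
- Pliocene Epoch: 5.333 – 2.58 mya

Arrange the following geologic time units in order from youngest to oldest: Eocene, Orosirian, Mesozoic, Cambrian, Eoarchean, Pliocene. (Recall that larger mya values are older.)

The oldest of these is Eoarchean (starts 4031 Ma) and the youngest is Pliocene (ends 2.58 Ma).
In between, by decreasing start age: Orosirian (2050), Cambrian (538.8), Mesozoic (251.902), Eocene (56).
Listing youngest first means reversing that sequence.

Pliocene, Eocene, Mesozoic, Cambrian, Orosirian, Eoarchean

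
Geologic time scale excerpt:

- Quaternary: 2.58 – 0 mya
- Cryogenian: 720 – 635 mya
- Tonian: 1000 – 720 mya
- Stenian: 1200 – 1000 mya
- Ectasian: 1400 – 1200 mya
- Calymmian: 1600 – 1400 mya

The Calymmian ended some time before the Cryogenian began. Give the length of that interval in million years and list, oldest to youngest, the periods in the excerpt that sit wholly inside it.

End of Calymmian = 1400 Ma; start of Cryogenian = 720 Ma.
Gap = 1400 − 720 = 680 Myr.
Periods wholly inside 1400–720 Ma: Ectasian (1400–1200), Stenian (1200–1000), Tonian (1000–720).

680 million years; Ectasian, Stenian, Tonian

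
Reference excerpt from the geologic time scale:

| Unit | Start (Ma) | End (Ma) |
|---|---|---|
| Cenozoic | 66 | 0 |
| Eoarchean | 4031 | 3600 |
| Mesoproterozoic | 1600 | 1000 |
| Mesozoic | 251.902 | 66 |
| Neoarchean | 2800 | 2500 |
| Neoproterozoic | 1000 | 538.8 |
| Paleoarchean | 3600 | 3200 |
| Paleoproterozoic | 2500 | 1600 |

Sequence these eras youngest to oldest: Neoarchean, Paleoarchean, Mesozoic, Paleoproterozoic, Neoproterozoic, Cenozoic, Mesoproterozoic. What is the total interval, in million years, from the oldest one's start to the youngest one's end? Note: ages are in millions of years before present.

Cenozoic, Mesozoic, Neoproterozoic, Mesoproterozoic, Paleoproterozoic, Neoarchean, Paleoarchean; total span 3600 Myr

From the excerpt: Neoarchean 2800–2500; Paleoarchean 3600–3200; Mesozoic 251.902–66; Paleoproterozoic 2500–1600; Neoproterozoic 1000–538.8; Cenozoic 66–0; Mesoproterozoic 1600–1000 (Ma).
Larger Ma is earlier, so the oldest is Paleoarchean and the youngest is Cenozoic; youngest to oldest: Cenozoic, Mesozoic, Neoproterozoic, Mesoproterozoic, Paleoproterozoic, Neoarchean, Paleoarchean.
Oldest start 3600 minus youngest end 0 gives 3600 Myr overall.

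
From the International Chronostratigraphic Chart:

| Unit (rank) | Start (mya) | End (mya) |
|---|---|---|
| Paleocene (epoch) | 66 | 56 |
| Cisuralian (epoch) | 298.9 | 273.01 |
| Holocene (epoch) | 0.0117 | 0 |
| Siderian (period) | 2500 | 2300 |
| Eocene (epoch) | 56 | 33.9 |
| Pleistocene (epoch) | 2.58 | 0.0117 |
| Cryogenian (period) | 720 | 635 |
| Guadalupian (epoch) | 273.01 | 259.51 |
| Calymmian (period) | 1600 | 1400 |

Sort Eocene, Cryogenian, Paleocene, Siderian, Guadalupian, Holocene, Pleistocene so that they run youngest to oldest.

Sorting by start age (ascending Ma, since larger Ma = older): Holocene start 0.0117, Pleistocene start 2.58, Eocene start 56, Paleocene start 66, Guadalupian start 273.01, Cryogenian start 720, Siderian start 2500.

Holocene, Pleistocene, Eocene, Paleocene, Guadalupian, Cryogenian, Siderian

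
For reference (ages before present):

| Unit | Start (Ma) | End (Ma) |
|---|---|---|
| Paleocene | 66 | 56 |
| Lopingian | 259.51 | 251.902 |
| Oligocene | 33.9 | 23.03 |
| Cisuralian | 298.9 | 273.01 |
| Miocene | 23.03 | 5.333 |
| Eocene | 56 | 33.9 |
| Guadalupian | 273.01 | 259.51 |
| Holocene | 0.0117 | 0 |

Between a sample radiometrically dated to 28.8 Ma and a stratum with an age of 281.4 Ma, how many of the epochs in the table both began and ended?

The older date is 281.4 Ma and the younger is 28.8 Ma.
Epochs with start < 281.4 and end > 28.8 Ma: Guadalupian (273.01–259.51), Lopingian (259.51–251.902), Paleocene (66–56), Eocene (56–33.9).
That is 4 complete epochs.

4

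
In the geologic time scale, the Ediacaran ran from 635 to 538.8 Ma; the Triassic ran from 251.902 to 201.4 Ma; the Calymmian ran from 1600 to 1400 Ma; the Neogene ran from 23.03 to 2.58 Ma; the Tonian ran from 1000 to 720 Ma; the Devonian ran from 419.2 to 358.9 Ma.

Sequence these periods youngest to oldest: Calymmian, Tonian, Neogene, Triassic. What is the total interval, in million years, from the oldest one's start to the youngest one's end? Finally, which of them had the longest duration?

Neogene → Triassic → Tonian → Calymmian; total span 1597.42 Myr; longest is Tonian

Start ages (Ma): Calymmian 1600, Tonian 1000, Triassic 251.902, Neogene 23.03.
Ordered youngest to oldest: Neogene, Triassic, Tonian, Calymmian.
Span = 1600 − 2.58 = 1597.42 Myr.
Durations: Calymmian 200, Triassic 50.502, Tonian 280, Neogene 20.45 → longest is Tonian (280 Myr).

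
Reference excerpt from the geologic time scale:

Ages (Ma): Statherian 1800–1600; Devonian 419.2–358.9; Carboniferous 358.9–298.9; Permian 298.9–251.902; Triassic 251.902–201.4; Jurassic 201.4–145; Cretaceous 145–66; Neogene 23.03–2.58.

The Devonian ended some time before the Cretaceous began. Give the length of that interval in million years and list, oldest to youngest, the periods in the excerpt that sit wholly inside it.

End of Devonian = 358.9 Ma; start of Cretaceous = 145 Ma.
Gap = 358.9 − 145 = 213.9 Myr.
Periods wholly inside 358.9–145 Ma: Carboniferous (358.9–298.9), Permian (298.9–251.902), Triassic (251.902–201.4), Jurassic (201.4–145).

213.9 million years; Carboniferous, Permian, Triassic, Jurassic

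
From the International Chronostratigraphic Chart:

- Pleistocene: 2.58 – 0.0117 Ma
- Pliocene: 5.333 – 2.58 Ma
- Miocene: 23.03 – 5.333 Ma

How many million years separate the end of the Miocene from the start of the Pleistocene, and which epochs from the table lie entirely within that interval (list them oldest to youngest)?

2.753 million years; Pliocene

The Miocene closes at 5.333 Ma and the Pleistocene opens at 2.58 Ma, so the interval is 5.333 − 2.58 = 2.753 Myr.
An epoch fits inside if it starts at or after 5.333 Ma and ends at or before 2.58 Ma; oldest first that gives Pliocene.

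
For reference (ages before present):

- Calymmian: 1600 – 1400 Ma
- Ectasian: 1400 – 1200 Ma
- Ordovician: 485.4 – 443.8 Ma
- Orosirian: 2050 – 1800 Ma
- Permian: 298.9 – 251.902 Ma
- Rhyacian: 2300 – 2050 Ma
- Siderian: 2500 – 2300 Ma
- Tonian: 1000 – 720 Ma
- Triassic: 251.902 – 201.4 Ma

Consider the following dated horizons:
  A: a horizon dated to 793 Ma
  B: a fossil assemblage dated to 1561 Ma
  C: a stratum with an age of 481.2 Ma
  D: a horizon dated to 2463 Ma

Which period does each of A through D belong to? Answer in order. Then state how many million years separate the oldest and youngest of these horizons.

A — Tonian; B — Calymmian; C — Ordovician; D — Siderian; span 1981.8 million years

Match each age against the start–end ranges in the excerpt: A = 793 Ma → Tonian (1000–720); B = 1561 Ma → Calymmian (1600–1400); C = 481.2 Ma → Ordovician (485.4–443.8); D = 2463 Ma → Siderian (2500–2300).
The largest age is 2463 Ma and the smallest is 481.2 Ma; their difference is 1981.8 Myr.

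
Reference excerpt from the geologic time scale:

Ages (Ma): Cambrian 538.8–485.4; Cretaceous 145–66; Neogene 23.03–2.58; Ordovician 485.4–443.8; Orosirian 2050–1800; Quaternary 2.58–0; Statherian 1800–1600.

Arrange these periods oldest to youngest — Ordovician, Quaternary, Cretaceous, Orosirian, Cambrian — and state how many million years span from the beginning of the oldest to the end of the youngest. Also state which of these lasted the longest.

Start ages (Ma): Orosirian 2050, Cambrian 538.8, Ordovician 485.4, Cretaceous 145, Quaternary 2.58.
Ordered oldest to youngest: Orosirian, Cambrian, Ordovician, Cretaceous, Quaternary.
Span = 2050 − 0 = 2050 Myr.
Durations: Cambrian 53.4, Ordovician 41.6, Cretaceous 79, Orosirian 250, Quaternary 2.58 → longest is Orosirian (250 Myr).

Orosirian → Cambrian → Ordovician → Cretaceous → Quaternary; total span 2050 Myr; longest is Orosirian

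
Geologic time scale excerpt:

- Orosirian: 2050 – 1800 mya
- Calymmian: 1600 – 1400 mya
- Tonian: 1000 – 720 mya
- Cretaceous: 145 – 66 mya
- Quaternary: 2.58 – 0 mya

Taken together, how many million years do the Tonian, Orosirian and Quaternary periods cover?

Each duration: Tonian = 280; Orosirian = 250; Quaternary = 2.58.
Sum: 280 + 250 + 2.58 = 532.58 Myr.

532.58 million years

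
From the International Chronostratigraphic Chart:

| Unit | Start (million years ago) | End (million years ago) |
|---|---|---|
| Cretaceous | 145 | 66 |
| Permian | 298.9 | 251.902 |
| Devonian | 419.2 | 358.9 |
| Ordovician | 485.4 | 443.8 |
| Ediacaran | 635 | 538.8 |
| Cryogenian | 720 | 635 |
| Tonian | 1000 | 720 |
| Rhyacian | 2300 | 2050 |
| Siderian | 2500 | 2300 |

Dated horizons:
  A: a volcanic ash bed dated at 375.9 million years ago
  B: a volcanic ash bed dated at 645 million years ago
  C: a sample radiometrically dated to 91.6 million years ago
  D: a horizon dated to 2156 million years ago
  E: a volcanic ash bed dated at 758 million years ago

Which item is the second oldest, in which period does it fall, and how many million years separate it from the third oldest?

Larger Ma means older, so oldest first: D 2156 > E 758 > B 645 > A 375.9 > C 91.6.
Counting 2 along gives E (758 Ma); the excerpt puts that inside the Tonian, 1000–720 Ma.
Next in line is B (645 Ma), and 758 − 645 = 113 Myr.

E, in the Tonian; 113 million years to B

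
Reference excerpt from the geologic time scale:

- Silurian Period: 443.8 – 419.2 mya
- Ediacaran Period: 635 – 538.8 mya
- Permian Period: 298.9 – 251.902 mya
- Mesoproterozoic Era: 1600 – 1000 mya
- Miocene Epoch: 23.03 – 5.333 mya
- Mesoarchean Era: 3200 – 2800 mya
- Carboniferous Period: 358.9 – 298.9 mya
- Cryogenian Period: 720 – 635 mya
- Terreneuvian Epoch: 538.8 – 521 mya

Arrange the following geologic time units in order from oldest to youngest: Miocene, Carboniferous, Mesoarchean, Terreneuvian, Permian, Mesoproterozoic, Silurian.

Mesoarchean → Mesoproterozoic → Terreneuvian → Silurian → Carboniferous → Permian → Miocene

Sorting by start age (descending Ma, since larger Ma = older): Mesoarchean began 3200, Mesoproterozoic began 1600, Terreneuvian began 538.8, Silurian began 443.8, Carboniferous began 358.9, Permian began 298.9, Miocene began 23.03.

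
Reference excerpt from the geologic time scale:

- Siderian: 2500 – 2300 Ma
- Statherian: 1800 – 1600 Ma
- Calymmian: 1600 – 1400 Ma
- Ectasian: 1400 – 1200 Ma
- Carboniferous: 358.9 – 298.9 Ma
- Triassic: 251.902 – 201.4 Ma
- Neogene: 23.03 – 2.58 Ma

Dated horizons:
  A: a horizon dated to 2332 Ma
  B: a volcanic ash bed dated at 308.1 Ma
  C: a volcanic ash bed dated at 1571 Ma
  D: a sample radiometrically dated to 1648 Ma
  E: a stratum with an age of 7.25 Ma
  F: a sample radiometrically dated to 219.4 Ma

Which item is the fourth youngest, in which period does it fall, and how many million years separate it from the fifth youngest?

Sorted youngest-first by Ma: E (7.25), F (219.4), B (308.1), C (1571), D (1648), A (2332).
The fourth youngest is C at 1571 Ma, which lies in 1600–1400 Ma: the Calymmian.
The fifth youngest is D at 1648 Ma; separation = |1571 − 1648| = 77 Myr.

C, in the Calymmian; 77 million years to D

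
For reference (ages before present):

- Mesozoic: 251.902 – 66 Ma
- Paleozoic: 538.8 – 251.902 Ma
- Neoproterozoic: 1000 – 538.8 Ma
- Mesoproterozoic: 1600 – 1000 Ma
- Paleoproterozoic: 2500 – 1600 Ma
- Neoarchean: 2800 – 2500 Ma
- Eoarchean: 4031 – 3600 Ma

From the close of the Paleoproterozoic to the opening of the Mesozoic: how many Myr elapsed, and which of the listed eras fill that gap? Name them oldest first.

1348.098 million years; Mesoproterozoic, Neoproterozoic, Paleozoic

End of Paleoproterozoic = 1600 Ma; start of Mesozoic = 251.902 Ma.
Gap = 1600 − 251.902 = 1348.098 Myr.
Eras wholly inside 1600–251.902 Ma: Mesoproterozoic (1600–1000), Neoproterozoic (1000–538.8), Paleozoic (538.8–251.902).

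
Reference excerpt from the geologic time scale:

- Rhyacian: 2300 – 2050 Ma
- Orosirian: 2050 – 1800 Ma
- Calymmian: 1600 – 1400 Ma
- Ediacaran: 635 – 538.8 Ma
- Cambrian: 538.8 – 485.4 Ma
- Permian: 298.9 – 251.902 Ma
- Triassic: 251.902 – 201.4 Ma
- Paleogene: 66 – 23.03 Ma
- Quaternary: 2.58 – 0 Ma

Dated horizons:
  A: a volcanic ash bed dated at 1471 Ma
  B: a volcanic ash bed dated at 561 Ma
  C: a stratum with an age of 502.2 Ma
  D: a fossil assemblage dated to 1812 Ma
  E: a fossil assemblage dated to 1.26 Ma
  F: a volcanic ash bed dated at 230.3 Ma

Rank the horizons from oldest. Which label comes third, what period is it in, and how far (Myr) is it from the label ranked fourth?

B, in the Ediacaran; 58.8 million years to C

Sorted oldest-first by Ma: D (1812), A (1471), B (561), C (502.2), F (230.3), E (1.26).
The third oldest is B at 561 Ma, which lies in 635–538.8 Ma: the Ediacaran.
The fourth oldest is C at 502.2 Ma; separation = |561 − 502.2| = 58.8 Myr.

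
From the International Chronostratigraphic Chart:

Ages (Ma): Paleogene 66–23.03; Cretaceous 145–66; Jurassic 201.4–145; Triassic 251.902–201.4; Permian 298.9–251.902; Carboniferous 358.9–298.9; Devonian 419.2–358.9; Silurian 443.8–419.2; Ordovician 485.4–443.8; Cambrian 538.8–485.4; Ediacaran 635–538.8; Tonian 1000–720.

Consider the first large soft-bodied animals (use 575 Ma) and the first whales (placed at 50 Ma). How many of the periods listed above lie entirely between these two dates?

9

The older date is 575 Ma and the younger is 50 Ma.
Periods with start < 575 and end > 50 Ma: Cambrian (538.8–485.4), Ordovician (485.4–443.8), Silurian (443.8–419.2), Devonian (419.2–358.9), Carboniferous (358.9–298.9), Permian (298.9–251.902), Triassic (251.902–201.4), Jurassic (201.4–145), Cretaceous (145–66).
That is 9 complete periods.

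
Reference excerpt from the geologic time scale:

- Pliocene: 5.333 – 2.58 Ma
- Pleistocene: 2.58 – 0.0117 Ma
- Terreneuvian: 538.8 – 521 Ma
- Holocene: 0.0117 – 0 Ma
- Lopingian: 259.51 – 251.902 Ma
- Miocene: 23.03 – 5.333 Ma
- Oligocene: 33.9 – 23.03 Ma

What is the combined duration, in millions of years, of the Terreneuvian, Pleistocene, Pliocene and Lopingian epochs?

Duration is start − end for each: (538.8 − 521) + (2.58 − 0.0117) + (5.333 − 2.58) + (259.51 − 251.902).
That is 17.8 + 2.5683 + 2.753 + 7.608, which totals 30.7293 million years.

30.7293 million years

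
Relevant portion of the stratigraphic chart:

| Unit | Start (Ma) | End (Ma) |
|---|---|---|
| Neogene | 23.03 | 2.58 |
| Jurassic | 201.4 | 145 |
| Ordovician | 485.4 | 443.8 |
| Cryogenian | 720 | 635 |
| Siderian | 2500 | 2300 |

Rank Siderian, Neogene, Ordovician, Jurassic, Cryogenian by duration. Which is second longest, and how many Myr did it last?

Cryogenian, 85 million years

Durations: Siderian 200; Neogene 20.45; Ordovician 41.6; Jurassic 56.4; Cryogenian 85 Myr.
Sorted longest-first: Siderian (200), Cryogenian (85), Jurassic (56.4), Ordovician (41.6), Neogene (20.45).
The second longest is Cryogenian at 85 Myr.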